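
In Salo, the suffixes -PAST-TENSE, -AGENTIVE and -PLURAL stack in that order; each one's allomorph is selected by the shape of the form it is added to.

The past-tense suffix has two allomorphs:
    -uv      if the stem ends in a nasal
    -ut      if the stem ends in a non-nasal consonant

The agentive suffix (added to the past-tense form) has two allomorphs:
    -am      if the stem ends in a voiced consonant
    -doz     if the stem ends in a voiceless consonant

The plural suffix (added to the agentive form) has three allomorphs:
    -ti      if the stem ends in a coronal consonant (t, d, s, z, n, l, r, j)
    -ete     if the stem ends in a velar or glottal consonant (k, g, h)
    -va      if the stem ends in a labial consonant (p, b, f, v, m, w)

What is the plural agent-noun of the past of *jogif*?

The final consonant of *jogif* is /f/, which is non-nasal, so the past-tense suffix is -ut, giving *jogifut*.
Since the final consonant of the past-tense form *jogifut* is /t/ (voiceless), it takes -doz, giving *jogifutdoz*.
The agentive form *jogifutdoz* — final consonant /z/ (coronal) → -ti → *jogifutdozti*.

jogifutdozti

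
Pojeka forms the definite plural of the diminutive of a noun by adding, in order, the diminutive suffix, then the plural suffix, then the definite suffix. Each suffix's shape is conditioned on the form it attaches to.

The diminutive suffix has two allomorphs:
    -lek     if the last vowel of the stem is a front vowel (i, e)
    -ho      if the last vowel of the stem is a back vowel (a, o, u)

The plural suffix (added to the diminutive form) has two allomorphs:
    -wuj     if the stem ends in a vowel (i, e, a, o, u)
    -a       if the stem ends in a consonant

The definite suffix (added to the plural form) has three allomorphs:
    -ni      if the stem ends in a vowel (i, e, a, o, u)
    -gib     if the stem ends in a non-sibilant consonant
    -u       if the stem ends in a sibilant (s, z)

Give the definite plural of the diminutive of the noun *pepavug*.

*pepavug*: last vowel = /u/, a back vowel → -ho → *pepavugho*.
Since the final sound of the diminutive form *pepavugho* is /o/ (a vowel), it takes -wuj, giving *pepavughowuj*.
The final sound of the plural form *pepavughowuj* is /j/, which is a non-sibilant consonant, so the definite suffix is -gib, giving *pepavughowujgib*.

pepavughowujgib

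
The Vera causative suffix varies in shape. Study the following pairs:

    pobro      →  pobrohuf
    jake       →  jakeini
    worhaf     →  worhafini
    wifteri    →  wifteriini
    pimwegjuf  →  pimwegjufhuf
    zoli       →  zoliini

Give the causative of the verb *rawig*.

rawigini

The pattern is rounding harmony: -huf when the last vowel of the stem is a rounded vowel (*pobro*, *pimwegjuf*); -ini when the last vowel of the stem is an unrounded vowel (*jake*, *worhaf*, *wifteri*, *zoli*).
*rawig*: last vowel = /i/, an unrounded vowel → -ini → *rawigini*.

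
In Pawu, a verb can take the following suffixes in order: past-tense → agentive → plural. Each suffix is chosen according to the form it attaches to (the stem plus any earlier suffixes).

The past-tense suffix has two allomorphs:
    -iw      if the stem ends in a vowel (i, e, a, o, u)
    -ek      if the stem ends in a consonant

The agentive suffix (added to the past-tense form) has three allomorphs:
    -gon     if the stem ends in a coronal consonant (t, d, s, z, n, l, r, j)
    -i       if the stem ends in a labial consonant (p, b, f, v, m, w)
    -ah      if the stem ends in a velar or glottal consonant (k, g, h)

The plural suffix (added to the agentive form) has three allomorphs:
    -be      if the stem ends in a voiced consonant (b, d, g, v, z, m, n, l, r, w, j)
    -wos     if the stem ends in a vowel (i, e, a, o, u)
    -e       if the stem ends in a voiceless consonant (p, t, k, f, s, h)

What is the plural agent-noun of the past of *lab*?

The final sound of *lab* is /b/, which is a consonant, so the past-tense suffix is -ek, giving *labek*.
The past-tense form *labek* — final consonant /k/ (velar/glottal) → -ah → *labekah*.
The final sound of the agentive form *labekah* is /h/, which is a voiceless consonant, so the plural suffix is -e, giving *labekahe*.

labekahe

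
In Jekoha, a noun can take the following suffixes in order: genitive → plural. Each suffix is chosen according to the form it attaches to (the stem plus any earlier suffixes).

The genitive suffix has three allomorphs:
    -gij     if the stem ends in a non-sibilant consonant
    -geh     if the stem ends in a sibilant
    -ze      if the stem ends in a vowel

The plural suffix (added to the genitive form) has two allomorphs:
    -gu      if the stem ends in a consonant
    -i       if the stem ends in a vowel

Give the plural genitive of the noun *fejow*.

fejowgijgu

Since the final sound of *fejow* is /w/ (a non-sibilant consonant), it takes -gij, giving *fejowgij*.
Since the final sound of the genitive form *fejowgij* is /j/ (a consonant), it takes -gu, giving *fejowgijgu*.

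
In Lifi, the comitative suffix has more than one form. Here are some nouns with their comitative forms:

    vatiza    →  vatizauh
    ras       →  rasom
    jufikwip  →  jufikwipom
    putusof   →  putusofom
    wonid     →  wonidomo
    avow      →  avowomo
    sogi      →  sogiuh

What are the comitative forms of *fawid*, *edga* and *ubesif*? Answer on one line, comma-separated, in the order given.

fawidomo, edgauh, ubesifom

The suffix is conditioned by the final sound: -om when the stem ends in a voiceless consonant (*ras*, *jufikwip*, *putusof*); -omo when the stem ends in a voiced consonant (*wonid*, *avow*); -uh when the stem ends in a vowel (*vatiza*, *sogi*).
Since the final sound of *fawid* is /d/ (a voiced consonant), it takes -omo, giving *fawidomo*.
The final sound of *edga* is /a/, which is a vowel, so the suffix is -uh, giving *edgauh*.
*ubesif* — final sound /f/ (a voiceless consonant) → -om → *ubesifom*.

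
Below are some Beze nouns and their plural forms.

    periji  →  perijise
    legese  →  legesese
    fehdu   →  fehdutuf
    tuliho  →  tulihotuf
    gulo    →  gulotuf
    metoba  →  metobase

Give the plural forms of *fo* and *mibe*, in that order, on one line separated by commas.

fotuf, mibese

The alternation tracks the last vowel of the stem — -tuf when the last vowel of the stem is a rounded vowel (*fehdu*, *tuliho*, *gulo*); -se when the last vowel of the stem is an unrounded vowel (*periji*, *legese*, *metoba*).
The last vowel of *fo* is /o/, which is a rounded vowel, so the suffix is -tuf, giving *fotuf*.
Since the last vowel of *mibe* is /e/ (an unrounded vowel), it takes -se, giving *mibese*.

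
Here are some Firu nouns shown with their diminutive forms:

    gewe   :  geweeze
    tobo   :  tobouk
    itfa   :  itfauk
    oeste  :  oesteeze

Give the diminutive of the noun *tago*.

tagouk

The alternation tracks the last vowel of the stem — -eze when the last vowel of the stem is a front vowel (*gewe*, *oeste*); -uk when the last vowel of the stem is a back vowel (*tobo*, *itfa*).
The last vowel of *tago* is /o/, which is a back vowel, so the suffix is -uk, giving *tagouk*.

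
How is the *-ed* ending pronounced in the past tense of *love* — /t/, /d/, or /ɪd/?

/d/

The stem *love* ends in a voiced sound other than /d/.
The -ed suffix is realized as /ɪd/ after /t, d/; as /t/ after other voiceless consonants; and as /d/ after other voiced sounds.
So -ed on *love* is pronounced /d/.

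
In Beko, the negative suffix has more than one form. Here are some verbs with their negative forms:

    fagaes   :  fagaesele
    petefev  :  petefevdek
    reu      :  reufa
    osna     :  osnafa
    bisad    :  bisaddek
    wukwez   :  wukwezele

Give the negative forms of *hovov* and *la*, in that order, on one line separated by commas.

hovovdek, lafa

The suffix is conditioned by the final sound: -ele when the stem ends in a sibilant (*fagaes*, *wukwez*); -dek when the stem ends in a non-sibilant consonant (*petefev*, *bisad*); -fa when the stem ends in a vowel (*reu*, *osna*).
The final sound of *hovov* is /v/, which is a non-sibilant consonant, so the suffix is -dek, giving *hovovdek*.
The final sound of *la* is /a/, which is a vowel, so the suffix is -fa, giving *lafa*.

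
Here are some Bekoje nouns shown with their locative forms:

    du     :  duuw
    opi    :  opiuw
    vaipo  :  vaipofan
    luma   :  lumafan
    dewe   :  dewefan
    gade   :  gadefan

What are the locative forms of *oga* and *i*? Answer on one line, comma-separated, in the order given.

The suffix is conditioned by the last vowel: -uw when the last vowel of the stem is a high vowel (*du*, *opi*); -fan when the last vowel of the stem is a non-high vowel (*vaipo*, *luma*, *dewe*, *gade*).
*oga* — last vowel /a/ (a non-high vowel) → -fan → *ogafan*.
The last vowel of *i* is /i/, which is a high vowel, so the suffix is -uw, giving *iuw*.

ogafan, iuw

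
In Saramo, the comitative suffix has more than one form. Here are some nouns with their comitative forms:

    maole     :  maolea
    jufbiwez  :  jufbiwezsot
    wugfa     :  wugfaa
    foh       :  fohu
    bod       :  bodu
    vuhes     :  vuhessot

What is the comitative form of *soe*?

The pattern is sibilance of the final sound: -sot when the stem ends in a sibilant (*jufbiwez*, *vuhes*); -u when the stem ends in a non-sibilant consonant (*foh*, *bod*); -a when the stem ends in a vowel (*maole*, *wugfa*).
*soe*: final sound = /e/, a vowel → -a → *soea*.

soea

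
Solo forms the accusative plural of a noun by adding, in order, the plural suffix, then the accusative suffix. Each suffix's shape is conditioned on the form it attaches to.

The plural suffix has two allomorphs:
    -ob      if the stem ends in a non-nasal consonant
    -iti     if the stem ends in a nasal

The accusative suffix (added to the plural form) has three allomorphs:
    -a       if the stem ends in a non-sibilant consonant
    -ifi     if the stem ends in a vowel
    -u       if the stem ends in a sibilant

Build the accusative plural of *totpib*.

totpiboba

The final consonant of *totpib* is /b/, which is non-nasal, so the plural suffix is -ob, giving *totpibob*.
The plural form *totpibob* — final sound /b/ (a non-sibilant consonant) → -a → *totpiboba*.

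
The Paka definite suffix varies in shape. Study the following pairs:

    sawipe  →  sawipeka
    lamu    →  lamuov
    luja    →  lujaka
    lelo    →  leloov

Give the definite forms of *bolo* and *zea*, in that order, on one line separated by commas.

boloov, zeaka

The alternation tracks the last vowel of the stem — -ov when the last vowel of the stem is a rounded vowel (*lamu*, *lelo*); -ka when the last vowel of the stem is an unrounded vowel (*sawipe*, *luja*).
*bolo* — last vowel /o/ (a rounded vowel) → -ov → *boloov*.
The last vowel of *zea* is /a/, which is an unrounded vowel, so the suffix is -ka, giving *zeaka*.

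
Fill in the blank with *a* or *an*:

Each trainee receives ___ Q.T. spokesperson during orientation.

The indefinite article is chosen by the initial *sound* of the following word, not its spelling.
The initialism *Q.T.* is read letter by letter; the first letter, Q, is pronounced /kjuː/, which begins with a consonant sound.
So the article is *a*: Each trainee receives a Q.T. spokesperson during orientation.

a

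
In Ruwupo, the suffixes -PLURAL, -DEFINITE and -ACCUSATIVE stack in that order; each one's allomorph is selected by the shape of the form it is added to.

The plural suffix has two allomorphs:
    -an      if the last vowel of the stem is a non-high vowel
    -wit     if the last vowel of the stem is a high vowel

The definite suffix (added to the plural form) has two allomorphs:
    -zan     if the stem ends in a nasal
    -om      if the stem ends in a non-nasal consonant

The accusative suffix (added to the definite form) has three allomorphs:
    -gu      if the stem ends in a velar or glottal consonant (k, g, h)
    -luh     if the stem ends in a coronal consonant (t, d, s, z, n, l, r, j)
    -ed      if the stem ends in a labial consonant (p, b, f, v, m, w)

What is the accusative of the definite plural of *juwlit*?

*juwlit*: last vowel = /i/, a high vowel → -wit → *juwlitwit*.
The plural form *juwlitwit*: final consonant = /t/, non-nasal → -om → *juwlitwitom*.
The definite form *juwlitwitom*: final consonant = /m/, labial → -ed → *juwlitwitomed*.

juwlitwitomed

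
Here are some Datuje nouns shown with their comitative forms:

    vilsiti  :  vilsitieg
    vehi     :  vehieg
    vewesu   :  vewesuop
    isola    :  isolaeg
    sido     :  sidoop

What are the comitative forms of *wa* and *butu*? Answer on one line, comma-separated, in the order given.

waeg, butuop

The suffix is conditioned by the last vowel: -op when the last vowel of the stem is a rounded vowel (*vewesu*, *sido*); -eg when the last vowel of the stem is an unrounded vowel (*vilsiti*, *vehi*, *isola*).
Since the last vowel of *wa* is /a/ (an unrounded vowel), it takes -eg, giving *waeg*.
*butu*: last vowel = /u/, a rounded vowel → -op → *butuop*.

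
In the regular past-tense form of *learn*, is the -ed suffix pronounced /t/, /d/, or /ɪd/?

The stem *learn* ends in a voiced sound other than /d/.
The -ed suffix is realized as /ɪd/ after /t, d/; as /t/ after other voiceless consonants; and as /d/ after other voiced sounds.
So -ed on *learn* is pronounced /d/.

/d/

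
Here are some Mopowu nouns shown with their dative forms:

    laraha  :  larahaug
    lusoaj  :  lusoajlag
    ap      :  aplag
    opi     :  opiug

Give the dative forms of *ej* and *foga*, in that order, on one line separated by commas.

The suffix is conditioned by the final sound: -lag when the stem ends in a consonant (*lusoaj*, *ap*); -ug when the stem ends in a vowel (*laraha*, *opi*).
*ej*: final sound = /j/, a consonant → -lag → *ejlag*.
*foga* — final sound /a/ (a vowel) → -ug → *fogaug*.

ejlag, fogaug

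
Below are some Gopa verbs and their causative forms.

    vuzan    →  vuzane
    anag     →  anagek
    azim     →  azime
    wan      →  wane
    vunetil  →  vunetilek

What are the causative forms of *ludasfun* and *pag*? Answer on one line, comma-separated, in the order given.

ludasfune, pagek

The alternation tracks the final consonant of the stem — -e when the stem ends in a nasal (*vuzan*, *azim*, *wan*); -ek when the stem ends in a non-nasal consonant (*anag*, *vunetil*).
The final consonant of *ludasfun* is /n/, which is a nasal, so the suffix is -e, giving *ludasfune*.
*pag* — final consonant /g/ (non-nasal) → -ek → *pagek*.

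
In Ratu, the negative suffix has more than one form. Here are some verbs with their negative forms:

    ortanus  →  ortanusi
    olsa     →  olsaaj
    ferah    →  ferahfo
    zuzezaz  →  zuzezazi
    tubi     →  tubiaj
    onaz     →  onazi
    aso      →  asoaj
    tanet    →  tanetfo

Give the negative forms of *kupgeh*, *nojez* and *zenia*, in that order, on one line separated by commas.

The suffix is conditioned by the final sound: -i when the stem ends in a sibilant (*ortanus*, *zuzezaz*, *onaz*); -fo when the stem ends in a non-sibilant consonant (*ferah*, *tanet*); -aj when the stem ends in a vowel (*olsa*, *tubi*, *aso*).
*kupgeh*: final sound = /h/, a non-sibilant consonant → -fo → *kupgehfo*.
*nojez* — final sound /z/ (a sibilant) → -i → *nojezi*.
*zenia* — final sound /a/ (a vowel) → -aj → *zeniaaj*.

kupgehfo, nojezi, zeniaaj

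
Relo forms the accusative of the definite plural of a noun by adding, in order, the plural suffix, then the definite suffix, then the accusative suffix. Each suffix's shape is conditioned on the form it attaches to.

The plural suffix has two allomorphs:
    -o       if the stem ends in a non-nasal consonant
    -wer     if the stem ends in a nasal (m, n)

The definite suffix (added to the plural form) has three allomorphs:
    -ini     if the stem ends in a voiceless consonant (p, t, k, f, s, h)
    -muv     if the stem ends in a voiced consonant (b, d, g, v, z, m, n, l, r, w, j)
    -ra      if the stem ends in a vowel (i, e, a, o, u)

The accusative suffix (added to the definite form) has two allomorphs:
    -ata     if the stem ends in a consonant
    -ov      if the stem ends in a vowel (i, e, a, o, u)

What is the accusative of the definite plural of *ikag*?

ikagoraov

*ikag*: final consonant = /g/, non-nasal → -o → *ikago*.
Since the final sound of the plural form *ikago* is /o/ (a vowel), it takes -ra, giving *ikagora*.
Since the final sound of the definite form *ikagora* is /a/ (a vowel), it takes -ov, giving *ikagoraov*.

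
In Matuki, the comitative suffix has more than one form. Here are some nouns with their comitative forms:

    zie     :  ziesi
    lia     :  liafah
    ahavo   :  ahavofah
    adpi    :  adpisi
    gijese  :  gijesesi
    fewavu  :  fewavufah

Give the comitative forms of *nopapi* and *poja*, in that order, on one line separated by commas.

Looking at the last vowel of each stem: -si when the last vowel of the stem is a front vowel (*zie*, *adpi*, *gijese*); -fah when the last vowel of the stem is a back vowel (*lia*, *ahavo*, *fewavu*).
The last vowel of *nopapi* is /i/, which is a front vowel, so the suffix is -si, giving *nopapisi*.
*poja*: last vowel = /a/, a back vowel → -fah → *pojafah*.

nopapisi, pojafah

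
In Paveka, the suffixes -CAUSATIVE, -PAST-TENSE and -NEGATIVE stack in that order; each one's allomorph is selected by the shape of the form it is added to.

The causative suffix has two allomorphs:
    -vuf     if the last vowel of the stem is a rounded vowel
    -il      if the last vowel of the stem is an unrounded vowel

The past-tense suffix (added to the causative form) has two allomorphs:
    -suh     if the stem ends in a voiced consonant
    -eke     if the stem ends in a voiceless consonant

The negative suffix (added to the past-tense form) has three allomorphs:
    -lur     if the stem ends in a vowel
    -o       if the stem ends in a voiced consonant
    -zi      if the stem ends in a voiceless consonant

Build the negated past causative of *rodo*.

rodovufekelur

*rodo* — last vowel /o/ (a rounded vowel) → -vuf → *rodovuf*.
The causative form *rodovuf* — final consonant /f/ (voiceless) → -eke → *rodovufeke*.
The past-tense form *rodovufeke*: final sound = /e/, a vowel → -lur → *rodovufekelur*.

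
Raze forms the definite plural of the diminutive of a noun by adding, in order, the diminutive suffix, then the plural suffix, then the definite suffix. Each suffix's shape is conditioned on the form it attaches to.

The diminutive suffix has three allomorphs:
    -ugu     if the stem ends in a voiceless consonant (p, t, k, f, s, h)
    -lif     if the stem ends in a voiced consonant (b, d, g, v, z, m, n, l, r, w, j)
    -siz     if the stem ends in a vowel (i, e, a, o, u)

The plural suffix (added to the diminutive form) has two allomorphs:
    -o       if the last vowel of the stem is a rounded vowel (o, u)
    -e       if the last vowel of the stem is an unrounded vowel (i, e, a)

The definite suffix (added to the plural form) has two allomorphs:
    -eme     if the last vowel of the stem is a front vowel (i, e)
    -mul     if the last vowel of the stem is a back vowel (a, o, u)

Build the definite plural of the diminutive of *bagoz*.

bagozlifeeme

Since the final sound of *bagoz* is /z/ (a voiced consonant), it takes -lif, giving *bagozlif*.
The diminutive form *bagozlif* — last vowel /i/ (an unrounded vowel) → -e → *bagozlife*.
The plural form *bagozlife*: last vowel = /e/, a front vowel → -eme → *bagozlifeeme*.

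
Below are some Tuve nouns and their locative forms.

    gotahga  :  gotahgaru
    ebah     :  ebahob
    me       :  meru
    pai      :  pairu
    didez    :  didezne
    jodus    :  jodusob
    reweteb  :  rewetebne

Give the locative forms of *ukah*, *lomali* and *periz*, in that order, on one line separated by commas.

The suffix is conditioned by the final sound: -ob when the stem ends in a voiceless consonant (*ebah*, *jodus*); -ne when the stem ends in a voiced consonant (*didez*, *reweteb*); -ru when the stem ends in a vowel (*gotahga*, *me*, *pai*).
*ukah* — final sound /h/ (a voiceless consonant) → -ob → *ukahob*.
*lomali* — final sound /i/ (a vowel) → -ru → *lomaliru*.
Since the final sound of *periz* is /z/ (a voiced consonant), it takes -ne, giving *perizne*.

ukahob, lomaliru, perizne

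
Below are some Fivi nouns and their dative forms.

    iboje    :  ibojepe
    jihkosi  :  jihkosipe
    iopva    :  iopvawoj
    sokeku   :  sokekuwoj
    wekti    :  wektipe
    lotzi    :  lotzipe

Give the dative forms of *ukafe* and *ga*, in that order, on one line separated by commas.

ukafepe, gawoj

The pattern is front/back vowel harmony: -pe when the last vowel of the stem is a front vowel (*iboje*, *jihkosi*, *wekti*, *lotzi*); -woj when the last vowel of the stem is a back vowel (*iopva*, *sokeku*).
Since the last vowel of *ukafe* is /e/ (a front vowel), it takes -pe, giving *ukafepe*.
*ga* — last vowel /a/ (a back vowel) → -woj → *gawoj*.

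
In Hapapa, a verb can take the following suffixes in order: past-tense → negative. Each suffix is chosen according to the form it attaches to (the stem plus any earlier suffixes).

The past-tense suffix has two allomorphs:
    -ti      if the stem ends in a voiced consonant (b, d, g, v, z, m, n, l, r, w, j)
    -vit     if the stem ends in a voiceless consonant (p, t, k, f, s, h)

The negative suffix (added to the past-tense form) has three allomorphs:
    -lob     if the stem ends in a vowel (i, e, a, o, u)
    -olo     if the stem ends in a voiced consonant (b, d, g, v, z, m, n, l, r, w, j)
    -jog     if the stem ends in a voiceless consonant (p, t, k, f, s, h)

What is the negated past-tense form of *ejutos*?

Since the final consonant of *ejutos* is /s/ (voiceless), it takes -vit, giving *ejutosvit*.
The past-tense form *ejutosvit* — final sound /t/ (a voiceless consonant) → -jog → *ejutosvitjog*.

ejutosvitjog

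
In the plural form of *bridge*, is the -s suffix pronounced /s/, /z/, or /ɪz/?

The stem *bridge* ends in a sibilant (/s, z, ʃ, ʒ, tʃ, dʒ/).
The plural suffix surfaces as /ɪz/ after sibilants, /s/ after other voiceless consonants, and /z/ after other voiced sounds.
So the plural -s on *bridge* is pronounced /ɪz/.

/ɪz/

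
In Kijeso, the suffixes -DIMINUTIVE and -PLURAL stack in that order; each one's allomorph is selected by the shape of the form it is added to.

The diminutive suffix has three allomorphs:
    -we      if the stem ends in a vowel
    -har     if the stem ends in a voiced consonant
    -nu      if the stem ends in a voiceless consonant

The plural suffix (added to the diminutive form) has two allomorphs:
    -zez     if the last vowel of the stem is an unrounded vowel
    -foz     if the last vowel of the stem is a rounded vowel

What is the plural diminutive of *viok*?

The final sound of *viok* is /k/, which is a voiceless consonant, so the diminutive suffix is -nu, giving *vioknu*.
The last vowel of the diminutive form *vioknu* is /u/, which is a rounded vowel, so the plural suffix is -foz, giving *vioknufoz*.

vioknufoz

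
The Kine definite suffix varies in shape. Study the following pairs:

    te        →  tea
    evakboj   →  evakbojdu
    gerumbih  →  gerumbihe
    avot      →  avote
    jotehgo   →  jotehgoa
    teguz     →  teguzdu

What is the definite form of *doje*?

The alternation tracks the final sound of the stem — -e when the stem ends in a voiceless consonant (*gerumbih*, *avot*); -du when the stem ends in a voiced consonant (*evakboj*, *teguz*); -a when the stem ends in a vowel (*te*, *jotehgo*).
*doje* — final sound /e/ (a vowel) → -a → *dojea*.

dojea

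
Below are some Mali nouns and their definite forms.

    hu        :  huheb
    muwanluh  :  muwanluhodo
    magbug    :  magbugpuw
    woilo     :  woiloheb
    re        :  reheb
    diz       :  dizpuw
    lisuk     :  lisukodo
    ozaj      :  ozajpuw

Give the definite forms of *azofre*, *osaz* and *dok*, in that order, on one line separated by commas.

The suffix is conditioned by the final sound: -odo when the stem ends in a voiceless consonant (*muwanluh*, *lisuk*); -puw when the stem ends in a voiced consonant (*magbug*, *diz*, *ozaj*); -heb when the stem ends in a vowel (*hu*, *woilo*, *re*).
The final sound of *azofre* is /e/, which is a vowel, so the suffix is -heb, giving *azofreheb*.
*osaz* — final sound /z/ (a voiced consonant) → -puw → *osazpuw*.
The final sound of *dok* is /k/, which is a voiceless consonant, so the suffix is -odo, giving *dokodo*.

azofreheb, osazpuw, dokodo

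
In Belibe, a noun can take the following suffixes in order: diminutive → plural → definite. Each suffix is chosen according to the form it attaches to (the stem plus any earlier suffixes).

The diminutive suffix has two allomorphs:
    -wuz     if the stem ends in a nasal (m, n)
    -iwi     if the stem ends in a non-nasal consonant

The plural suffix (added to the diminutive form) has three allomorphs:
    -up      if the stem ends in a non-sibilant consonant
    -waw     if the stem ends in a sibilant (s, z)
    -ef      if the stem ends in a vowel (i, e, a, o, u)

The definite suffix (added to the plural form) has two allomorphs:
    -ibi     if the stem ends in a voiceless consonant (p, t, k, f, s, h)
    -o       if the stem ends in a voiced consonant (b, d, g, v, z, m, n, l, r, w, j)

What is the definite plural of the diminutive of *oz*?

The final consonant of *oz* is /z/, which is non-nasal, so the diminutive suffix is -iwi, giving *oziwi*.
The diminutive form *oziwi*: final sound = /i/, a vowel → -ef → *oziwief*.
Since the final consonant of the plural form *oziwief* is /f/ (voiceless), it takes -ibi, giving *oziwiefibi*.

oziwiefibi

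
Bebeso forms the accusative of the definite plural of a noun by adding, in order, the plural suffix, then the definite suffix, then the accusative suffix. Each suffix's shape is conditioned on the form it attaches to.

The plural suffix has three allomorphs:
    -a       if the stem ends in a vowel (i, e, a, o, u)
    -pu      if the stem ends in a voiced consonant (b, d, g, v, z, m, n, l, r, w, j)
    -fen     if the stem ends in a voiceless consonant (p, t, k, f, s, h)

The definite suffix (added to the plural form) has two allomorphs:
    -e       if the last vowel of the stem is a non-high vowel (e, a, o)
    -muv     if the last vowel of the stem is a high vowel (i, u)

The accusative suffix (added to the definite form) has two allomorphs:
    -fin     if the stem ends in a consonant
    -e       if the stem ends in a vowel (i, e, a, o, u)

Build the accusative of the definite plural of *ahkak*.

ahkakfenee

Since the final sound of *ahkak* is /k/ (a voiceless consonant), it takes -fen, giving *ahkakfen*.
The plural form *ahkakfen* — last vowel /e/ (a non-high vowel) → -e → *ahkakfene*.
Since the final sound of the definite form *ahkakfene* is /e/ (a vowel), it takes -e, giving *ahkakfenee*.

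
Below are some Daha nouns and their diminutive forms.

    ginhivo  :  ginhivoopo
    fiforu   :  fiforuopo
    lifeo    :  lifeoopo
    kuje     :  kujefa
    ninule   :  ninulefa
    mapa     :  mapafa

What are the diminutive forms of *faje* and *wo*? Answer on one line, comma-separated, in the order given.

fajefa, woopo

Looking at the last vowel of each stem: -opo when the last vowel of the stem is a rounded vowel (*ginhivo*, *fiforu*, *lifeo*); -fa when the last vowel of the stem is an unrounded vowel (*kuje*, *ninule*, *mapa*).
The last vowel of *faje* is /e/, which is an unrounded vowel, so the suffix is -fa, giving *fajefa*.
Since the last vowel of *wo* is /o/ (a rounded vowel), it takes -opo, giving *woopo*.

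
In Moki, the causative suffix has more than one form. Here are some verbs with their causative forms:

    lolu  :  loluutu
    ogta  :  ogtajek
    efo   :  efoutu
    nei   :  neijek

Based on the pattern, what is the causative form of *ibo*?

The pattern is rounding harmony: -utu when the last vowel of the stem is a rounded vowel (*lolu*, *efo*); -jek when the last vowel of the stem is an unrounded vowel (*ogta*, *nei*).
*ibo* — last vowel /o/ (a rounded vowel) → -utu → *iboutu*.

iboutu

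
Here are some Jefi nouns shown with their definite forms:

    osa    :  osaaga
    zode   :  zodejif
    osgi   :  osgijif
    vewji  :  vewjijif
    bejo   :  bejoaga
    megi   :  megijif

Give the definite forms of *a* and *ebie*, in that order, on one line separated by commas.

Looking at the last vowel of each stem: -jif when the last vowel of the stem is a front vowel (*zode*, *osgi*, *vewji*, *megi*); -aga when the last vowel of the stem is a back vowel (*osa*, *bejo*).
*a*: last vowel = /a/, a back vowel → -aga → *aaga*.
Since the last vowel of *ebie* is /e/ (a front vowel), it takes -jif, giving *ebiejif*.

aaga, ebiejif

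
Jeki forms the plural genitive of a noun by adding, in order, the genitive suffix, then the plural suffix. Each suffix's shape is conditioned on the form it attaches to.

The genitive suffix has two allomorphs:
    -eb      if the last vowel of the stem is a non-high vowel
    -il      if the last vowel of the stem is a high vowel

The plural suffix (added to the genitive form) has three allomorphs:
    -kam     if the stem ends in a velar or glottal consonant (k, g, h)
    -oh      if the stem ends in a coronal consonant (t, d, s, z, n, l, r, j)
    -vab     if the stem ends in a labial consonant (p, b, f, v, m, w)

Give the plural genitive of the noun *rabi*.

rabiiloh

Since the last vowel of *rabi* is /i/ (a high vowel), it takes -il, giving *rabiil*.
The genitive form *rabiil* — final consonant /l/ (coronal) → -oh → *rabiiloh*.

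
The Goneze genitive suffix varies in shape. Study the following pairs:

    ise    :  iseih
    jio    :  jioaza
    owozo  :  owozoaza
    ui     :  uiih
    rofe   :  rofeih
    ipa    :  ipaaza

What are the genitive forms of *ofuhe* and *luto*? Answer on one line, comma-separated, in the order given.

ofuheih, lutoaza

The suffix is conditioned by the last vowel: -ih when the last vowel of the stem is a front vowel (*ise*, *ui*, *rofe*); -aza when the last vowel of the stem is a back vowel (*jio*, *owozo*, *ipa*).
*ofuhe*: last vowel = /e/, a front vowel → -ih → *ofuheih*.
The last vowel of *luto* is /o/, which is a back vowel, so the suffix is -aza, giving *lutoaza*.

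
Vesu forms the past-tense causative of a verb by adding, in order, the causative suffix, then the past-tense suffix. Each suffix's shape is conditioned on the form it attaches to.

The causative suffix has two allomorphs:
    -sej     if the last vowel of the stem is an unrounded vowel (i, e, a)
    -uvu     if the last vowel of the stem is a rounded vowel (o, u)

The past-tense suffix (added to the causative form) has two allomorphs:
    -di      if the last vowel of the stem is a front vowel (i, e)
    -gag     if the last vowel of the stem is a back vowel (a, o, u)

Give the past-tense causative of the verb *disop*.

Since the last vowel of *disop* is /o/ (a rounded vowel), it takes -uvu, giving *disopuvu*.
Since the last vowel of the causative form *disopuvu* is /u/ (a back vowel), it takes -gag, giving *disopuvugag*.

disopuvugag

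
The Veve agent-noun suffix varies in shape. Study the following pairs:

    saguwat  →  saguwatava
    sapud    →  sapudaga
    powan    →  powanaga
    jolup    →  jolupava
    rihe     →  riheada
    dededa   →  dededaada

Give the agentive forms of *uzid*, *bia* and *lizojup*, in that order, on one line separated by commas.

The pattern is voicing of the final sound: -ava when the stem ends in a voiceless consonant (*saguwat*, *jolup*); -aga when the stem ends in a voiced consonant (*sapud*, *powan*); -ada when the stem ends in a vowel (*rihe*, *dededa*).
Since the final sound of *uzid* is /d/ (a voiced consonant), it takes -aga, giving *uzidaga*.
Since the final sound of *bia* is /a/ (a vowel), it takes -ada, giving *biaada*.
*lizojup* — final sound /p/ (a voiceless consonant) → -ava → *lizojupava*.

uzidaga, biaada, lizojupava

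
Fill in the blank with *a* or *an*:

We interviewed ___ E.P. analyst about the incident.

an

The indefinite article is chosen by the initial *sound* of the following word, not its spelling.
The initialism *E.P.* is read letter by letter; the first letter, E, is pronounced /iː/, which begins with a vowel sound.
So the article is *an*: We interviewed an E.P. analyst about the incident.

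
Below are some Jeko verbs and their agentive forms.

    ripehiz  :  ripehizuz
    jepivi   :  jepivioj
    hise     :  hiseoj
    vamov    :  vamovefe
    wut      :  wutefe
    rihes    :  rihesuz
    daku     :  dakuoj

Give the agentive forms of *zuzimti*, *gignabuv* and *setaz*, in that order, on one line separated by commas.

zuzimtioj, gignabuvefe, setazuz

The pattern is sibilance of the final sound: -uz when the stem ends in a sibilant (*ripehiz*, *rihes*); -efe when the stem ends in a non-sibilant consonant (*vamov*, *wut*); -oj when the stem ends in a vowel (*jepivi*, *hise*, *daku*).
Since the final sound of *zuzimti* is /i/ (a vowel), it takes -oj, giving *zuzimtioj*.
*gignabuv* — final sound /v/ (a non-sibilant consonant) → -efe → *gignabuvefe*.
The final sound of *setaz* is /z/, which is a sibilant, so the suffix is -uz, giving *setazuz*.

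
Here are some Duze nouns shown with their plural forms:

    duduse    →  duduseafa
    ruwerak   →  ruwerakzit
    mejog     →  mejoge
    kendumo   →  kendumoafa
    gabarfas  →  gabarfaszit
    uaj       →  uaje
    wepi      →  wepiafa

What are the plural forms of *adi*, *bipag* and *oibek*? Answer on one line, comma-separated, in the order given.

adiafa, bipage, oibekzit

Looking at the final sound of each stem: -zit when the stem ends in a voiceless consonant (*ruwerak*, *gabarfas*); -e when the stem ends in a voiced consonant (*mejog*, *uaj*); -afa when the stem ends in a vowel (*duduse*, *kendumo*, *wepi*).
The final sound of *adi* is /i/, which is a vowel, so the suffix is -afa, giving *adiafa*.
The final sound of *bipag* is /g/, which is a voiced consonant, so the suffix is -e, giving *bipage*.
The final sound of *oibek* is /k/, which is a voiceless consonant, so the suffix is -zit, giving *oibekzit*.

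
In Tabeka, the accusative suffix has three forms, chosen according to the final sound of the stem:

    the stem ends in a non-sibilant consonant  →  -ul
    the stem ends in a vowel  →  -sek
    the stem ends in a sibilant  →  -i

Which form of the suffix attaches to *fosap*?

-ul

Since the final sound of *fosap* is /p/ (a non-sibilant consonant), it takes -ul.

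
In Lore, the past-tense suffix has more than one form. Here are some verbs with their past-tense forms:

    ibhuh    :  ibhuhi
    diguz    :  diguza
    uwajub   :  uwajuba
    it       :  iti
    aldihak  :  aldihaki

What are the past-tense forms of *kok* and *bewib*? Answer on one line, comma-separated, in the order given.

koki, bewiba

The alternation tracks the final consonant of the stem — -i when the stem ends in a voiceless consonant (*ibhuh*, *it*, *aldihak*); -a when the stem ends in a voiced consonant (*diguz*, *uwajub*).
*kok*: final consonant = /k/, voiceless → -i → *koki*.
The final consonant of *bewib* is /b/, which is voiced, so the suffix is -a, giving *bewiba*.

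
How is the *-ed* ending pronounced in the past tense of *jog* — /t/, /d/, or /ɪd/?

The stem *jog* ends in a voiced sound other than /d/.
The -ed suffix is realized as /ɪd/ after /t, d/; as /t/ after other voiceless consonants; and as /d/ after other voiced sounds.
So -ed on *jog* is pronounced /d/.

/d/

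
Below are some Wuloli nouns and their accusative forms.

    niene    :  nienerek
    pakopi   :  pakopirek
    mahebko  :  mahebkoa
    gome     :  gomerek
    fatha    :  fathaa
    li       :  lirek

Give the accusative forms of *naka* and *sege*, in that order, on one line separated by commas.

Looking at the last vowel of each stem: -rek when the last vowel of the stem is a front vowel (*niene*, *pakopi*, *gome*, *li*); -a when the last vowel of the stem is a back vowel (*mahebko*, *fatha*).
*naka* — last vowel /a/ (a back vowel) → -a → *nakaa*.
Since the last vowel of *sege* is /e/ (a front vowel), it takes -rek, giving *segerek*.

nakaa, segerek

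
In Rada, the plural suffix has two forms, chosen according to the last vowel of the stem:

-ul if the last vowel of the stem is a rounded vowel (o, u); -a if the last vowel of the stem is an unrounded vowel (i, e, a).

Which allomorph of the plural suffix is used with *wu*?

-ul

*wu* — last vowel /u/ (a rounded vowel) → -ul.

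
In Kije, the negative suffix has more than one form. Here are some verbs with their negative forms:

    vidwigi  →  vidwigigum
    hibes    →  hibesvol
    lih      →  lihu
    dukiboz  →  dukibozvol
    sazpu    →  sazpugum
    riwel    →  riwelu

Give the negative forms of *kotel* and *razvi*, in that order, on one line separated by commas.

kotelu, razvigum

The alternation tracks the final sound of the stem — -vol when the stem ends in a sibilant (*hibes*, *dukiboz*); -u when the stem ends in a non-sibilant consonant (*lih*, *riwel*); -gum when the stem ends in a vowel (*vidwigi*, *sazpu*).
Since the final sound of *kotel* is /l/ (a non-sibilant consonant), it takes -u, giving *kotelu*.
The final sound of *razvi* is /i/, which is a vowel, so the suffix is -gum, giving *razvigum*.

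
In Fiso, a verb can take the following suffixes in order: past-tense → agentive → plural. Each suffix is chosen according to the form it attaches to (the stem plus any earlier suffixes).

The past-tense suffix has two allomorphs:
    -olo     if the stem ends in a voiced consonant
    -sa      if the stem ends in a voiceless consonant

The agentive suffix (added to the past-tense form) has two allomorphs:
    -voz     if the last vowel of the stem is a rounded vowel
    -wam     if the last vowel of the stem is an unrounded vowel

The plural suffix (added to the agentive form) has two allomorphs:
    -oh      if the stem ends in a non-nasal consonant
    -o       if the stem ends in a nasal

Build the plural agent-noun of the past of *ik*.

iksawamo

*ik*: final consonant = /k/, voiceless → -sa → *iksa*.
The last vowel of the past-tense form *iksa* is /a/, which is an unrounded vowel, so the agentive suffix is -wam, giving *iksawam*.
The final consonant of the agentive form *iksawam* is /m/, which is a nasal, so the plural suffix is -o, giving *iksawamo*.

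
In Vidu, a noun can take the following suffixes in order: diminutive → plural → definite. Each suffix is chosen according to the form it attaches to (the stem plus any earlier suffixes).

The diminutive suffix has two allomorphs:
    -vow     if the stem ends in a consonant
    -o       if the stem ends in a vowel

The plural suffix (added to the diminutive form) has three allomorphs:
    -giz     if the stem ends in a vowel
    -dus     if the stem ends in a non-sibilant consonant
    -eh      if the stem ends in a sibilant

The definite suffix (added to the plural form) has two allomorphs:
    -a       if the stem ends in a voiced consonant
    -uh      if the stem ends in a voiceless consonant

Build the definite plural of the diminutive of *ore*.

*ore* — final sound /e/ (a vowel) → -o → *oreo*.
The final sound of the diminutive form *oreo* is /o/, which is a vowel, so the plural suffix is -giz, giving *oreogiz*.
The final consonant of the plural form *oreogiz* is /z/, which is voiced, so the definite suffix is -a, giving *oreogiza*.

oreogiza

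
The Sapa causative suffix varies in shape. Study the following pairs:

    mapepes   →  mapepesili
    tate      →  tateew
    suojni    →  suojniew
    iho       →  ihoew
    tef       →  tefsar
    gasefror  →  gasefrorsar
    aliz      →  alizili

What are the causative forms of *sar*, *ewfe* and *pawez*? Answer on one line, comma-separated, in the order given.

Looking at the final sound of each stem: -ili when the stem ends in a sibilant (*mapepes*, *aliz*); -sar when the stem ends in a non-sibilant consonant (*tef*, *gasefror*); -ew when the stem ends in a vowel (*tate*, *suojni*, *iho*).
*sar*: final sound = /r/, a non-sibilant consonant → -sar → *sarsar*.
*ewfe*: final sound = /e/, a vowel → -ew → *ewfeew*.
The final sound of *pawez* is /z/, which is a sibilant, so the suffix is -ili, giving *pawezili*.

sarsar, ewfeew, pawezili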